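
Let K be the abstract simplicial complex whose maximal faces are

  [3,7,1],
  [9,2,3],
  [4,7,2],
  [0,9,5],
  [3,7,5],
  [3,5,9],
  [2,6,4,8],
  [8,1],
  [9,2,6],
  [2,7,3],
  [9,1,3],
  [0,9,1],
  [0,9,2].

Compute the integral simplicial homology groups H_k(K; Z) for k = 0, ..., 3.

Order the vertices as 0 < 1 < 2 < 3 < 4 < 5 < 6 < 7 < 8 < 9. Listing each simplex with vertices in this order, K has dimension 3 with simplices:

  0-simplices (10): [0], [1], [2], [3], [4], [5], [6], [7], [8], [9]
  1-simplices (24): (24 of them)
  2-simplices (15): [0,1,9], [0,2,9], [0,5,9], [1,3,7], [1,3,9], [2,3,7], [2,3,9], [2,4,6], [2,4,7], [2,4,8], [2,6,8], [2,6,9], [3,5,7], [3,5,9], [4,6,8]
  3-simplices (1): [2,4,6,8]

Hence C_0 ≅ Z^10, C_1 ≅ Z^24, C_2 ≅ Z^15, C_3 ≅ Z^1.

Boundary ∂_1: C_1 → C_0 is given by ∂[p,q] = [q] − [p].
The resulting 10×24 matrix has rank 9, and its Smith normal form has invariant factors (1,1,1,1,1,1,1,1,1).

The boundary map ∂_2: C_2 → C_1 maps a triangle to the signed sum of its edges. For instance
  ∂[2,6,9] = [6,9] − [2,9] + [2,6],
  ∂[3,5,7] = [5,7] − [3,7] + [3,5].
The resulting 24×15 matrix has rank 14, and its Smith normal form has invariant factors (1,1,1,1,1,1,1,1,1,1,1,1,1,1).

The boundary map ∂_3: C_3 → C_2 sends each 3-simplex σ to the alternating sum Σ_i (−1)^i (σ with its i-th vertex removed). For instance
  ∂[2,4,6,8] = [4,6,8] − [2,6,8] + [2,4,8] − [2,4,6].
The 15×1 boundary matrix has rank 1 and Smith normal form diag(1).

Now H_k = ker ∂_k / im ∂_{k+1}, so:

  H_0: rank C_0 − rank ∂_1 = 10 − 9 = 1, and the invariant factors of ∂_1 are all 1, so H_0 = Z.
  H_1: rank ker ∂_1 − rank ∂_2 = (24 − 9) − 14 = 1, and the invariant factors of ∂_2 are all 1, so H_1 = Z.
  H_2: rank ker ∂_2 − rank ∂_3 = (15 − 14) − 1 = 0, and the invariant factors of ∂_3 are all 1, so H_2 = 0.
  H_3: rank ker ∂_3 − rank ∂_4 = (1 − 1) − 0 = 0, and there is no ∂_4, so H_3 = 0.

H_0 = Z,  H_1 = Z,  H_2 = 0,  H_3 = 0.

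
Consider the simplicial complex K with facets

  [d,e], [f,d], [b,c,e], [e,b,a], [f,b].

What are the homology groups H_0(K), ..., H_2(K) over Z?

H_0 ≅ Z,  H_1 ≅ Z,  H_2 = 0.

K has 6 vertices, 8 edges, 2 triangles.
rank ∂_0 = 0, rank ∂_1 = 5 ⇒ b_0 = 6 − 0 − 5 = 1; all invariant factors of ∂_1 are 1 so no torsion. So H_0 = Z.
rank ∂_1 = 5, rank ∂_2 = 2 ⇒ b_1 = 8 − 5 − 2 = 1; all invariant factors of ∂_2 are 1 so no torsion. So H_1 = Z.
rank ∂_2 = 2, rank ∂_3 = 0 ⇒ b_2 = 2 − 2 − 0 = 0. So H_2 = 0.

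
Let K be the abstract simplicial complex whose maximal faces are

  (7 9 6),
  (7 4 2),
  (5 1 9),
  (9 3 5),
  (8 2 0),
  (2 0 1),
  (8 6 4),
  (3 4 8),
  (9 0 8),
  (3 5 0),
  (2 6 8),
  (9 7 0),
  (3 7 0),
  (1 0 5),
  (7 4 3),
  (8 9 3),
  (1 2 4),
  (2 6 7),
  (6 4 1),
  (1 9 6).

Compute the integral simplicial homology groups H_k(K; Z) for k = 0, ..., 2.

Order the vertices as 0 < 1 < 2 < 3 < 4 < 5 < 6 < 7 < 8 < 9. Listing each simplex with vertices in this order, K has dimension 2 with simplices:

  0-simplices (10): [0], [1], [2], [3], [4], [5], [6], [7], [8], [9]
  1-simplices (30): (30 of them)
  2-simplices (20): (20 of them)

giving chain groups C_0 ≅ Z^10, C_1 ≅ Z^30, C_2 ≅ Z^20.

Boundary ∂_1: C_1 → C_0 maps an edge to its endpoints' difference, ∂[p,q] = q − p. For instance
  ∂[4,7] = [7] − [4].
The 10×30 boundary matrix has rank 9 and Smith normal form diag(1,1,1,1,1,1,1,1,1).

Boundary ∂_2: C_2 → C_1 acts by ∂[p,q,r] = [q,r] − [p,r] + [p,q]. For instance
  ∂[2,4,7] = [4,7] − [2,7] + [2,4],
  ∂[0,3,7] = [3,7] − [0,7] + [0,3].
As a 30×20 matrix over Z this has rank 20, with invariant factors (1,1,1,1,1,1,1,1,1,1,1,1,1,1,1,1,1,1,1,2).

Computing H_k = (kernel of ∂_k) / (image of ∂_{k+1}):

  H_0: rank C_0 − rank ∂_1 = 10 − 9 = 1, and the invariant factors of ∂_1 are all 1, so H_0 ≅ Z.
  H_1: rank ker ∂_1 − rank ∂_2 = (30 − 9) − 20 = 1, and ∂_2 has invariant factor 2 > 1, so H_1 ≅ Z ⊕ Z/2Z.
  H_2: rank ker ∂_2 − rank ∂_3 = (20 − 20) − 0 = 0, and there is no ∂_3, so H_2 ≅ 0.

As a check, the Euler characteristic is 10 − 30 + 20 = 0, which agrees with 1 − 1 + 0 = 0.
(K is a triangulation of the Klein bottle.)

H_0 ≅ Z,  H_1 ≅ Z ⊕ Z/2Z,  H_2 = 0.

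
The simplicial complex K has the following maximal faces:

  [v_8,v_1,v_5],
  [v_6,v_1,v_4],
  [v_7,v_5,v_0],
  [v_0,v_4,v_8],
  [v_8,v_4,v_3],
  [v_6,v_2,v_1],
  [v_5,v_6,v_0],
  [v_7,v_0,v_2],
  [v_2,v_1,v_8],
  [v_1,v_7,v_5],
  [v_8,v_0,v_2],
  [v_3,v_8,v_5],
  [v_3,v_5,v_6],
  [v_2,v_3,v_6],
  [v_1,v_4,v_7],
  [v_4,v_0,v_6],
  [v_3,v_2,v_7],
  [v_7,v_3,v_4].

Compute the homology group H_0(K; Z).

H_0 ≅ Z.

Take the total order v_0 < v_1 < v_2 < v_3 < v_4 < v_5 < v_6 < v_7 < v_8 on the vertex set. Then K (dimension 2) consists of the simplices:

  0-simplices (9): [v_0], [v_1], [v_2], [v_3], [v_4], [v_5], [v_6], [v_7], [v_8]
  1-simplices (27): (27 of them)
  2-simplices (18): (18 of them)

so the chain groups are C_0 ≅ Z^9, C_1 ≅ Z^27, C_2 ≅ Z^18.

The boundary map ∂_1: C_1 → C_0 sends each edge [p,q] (with p < q) to q − p. For instance
  ∂[v_3,v_5] = [v_5] − [v_3].
This gives a 9×27 integer matrix of rank 8; reducing to Smith normal form yields diagonal entries (1,1,1,1,1,1,1,1).

∂_2: C_2 → C_1 sends each 2-simplex [p,q,r] to [q,r] − [p,r] + [p,q]. For instance
  ∂[v_3,v_4,v_7] = [v_4,v_7] − [v_3,v_7] + [v_3,v_4],
  ∂[v_1,v_5,v_7] = [v_5,v_7] − [v_1,v_7] + [v_1,v_5].
This gives a 27×18 integer matrix of rank 17; reducing to Smith normal form yields diagonal entries (1,1,1,1,1,1,1,1,1,1,1,1,1,1,1,1,1).

Computing H_k = (kernel of ∂_k) / (image of ∂_{k+1}):

  H_0: rank C_0 − rank ∂_1 = 9 − 8 = 1, and the invariant factors of ∂_1 are all 1, so H_0 ≅ Z.

(K is a triangulation of the torus T^2.)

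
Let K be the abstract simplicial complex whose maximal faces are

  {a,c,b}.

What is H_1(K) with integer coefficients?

H_1 ≅ 0.

We work with the vertex ordering a < b < c. The simplices of K, each written with vertices in increasing order, are:

  0-simplices (3): a, b, c
  1-simplices (3): ab, ac, bc
  2-simplices (1): abc

Hence C_0 ≅ Z^3, C_1 ≅ Z^3, C_2 ≅ Z^1.

Boundary ∂_1: C_1 → C_0 maps an edge to its endpoints' difference, ∂[p,q] = q − p. For instance
  ∂bc = c − b.
This gives a 3×3 integer matrix of rank 2; reducing to Smith normal form yields diagonal entries (1,1).

∂_2: C_2 → C_1 sends each 2-simplex [p,q,r] to [q,r] − [p,r] + [p,q]. For instance
  ∂abc = bc − ac + ab.
The resulting 3×1 matrix has rank 1, and its Smith normal form has invariant factors (1).

Reading off H_k = ker ∂_k / im ∂_{k+1}:

  H_1: rank ker ∂_1 − rank ∂_2 = (3 − 2) − 1 = 0, and the invariant factors of ∂_2 are all 1, so H_1 = 0.

(K is a triangulation of the 2-simplex.)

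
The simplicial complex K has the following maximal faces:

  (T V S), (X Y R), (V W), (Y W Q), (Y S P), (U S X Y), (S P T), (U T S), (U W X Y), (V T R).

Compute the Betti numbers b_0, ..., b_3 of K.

b_0 = 1, b_1 = 2, b_2 = 0, b_3 = 0.

We work with the vertex ordering P < Q < R < S < T < U < V < W < X < Y. The simplices of K, each written with vertices in increasing order, are:

  0-simplices (10): P, Q, R, S, T, U, V, W, X, Y
  1-simplices (23): PS, PT, PY, QW, QY, RT, RV, RX, RY, ST, SU, SV, SX, SY, TU, TV, UW, UX, UY, VW, WX, WY, XY
  2-simplices (14): PST, PSY, QWY, RTV, RXY, STU, STV, SUX, SUY, SXY, UWX, UWY, UXY, WXY
  3-simplices (2): SUXY, UWXY

giving chain groups C_0 ≅ Z^10, C_1 ≅ Z^23, C_2 ≅ Z^14, C_3 ≅ Z^2.

∂_1: C_1 → C_0 maps an edge to its endpoints' difference, ∂[p,q] = q − p.
This gives a 10×23 integer matrix of rank 9; reducing to Smith normal form yields diagonal entries (1,1,1,1,1,1,1,1,1).

∂_2: C_2 → C_1 maps a triangle to the signed sum of its edges. For instance
  ∂PSY = SY − PY + PS,
  ∂QWY = WY − QY + QW.
This gives a 23×14 integer matrix of rank 12; reducing to Smith normal form yields diagonal entries (1,1,1,1,1,1,1,1,1,1,1,1).

∂_3: C_3 → C_2 sends each 3-simplex σ to the alternating sum Σ_i (−1)^i (σ with its i-th vertex removed). For instance
  ∂UWXY = WXY − UXY + UWY − UWX,
  ∂SUXY = UXY − SXY + SUY − SUX.
The resulting 14×2 matrix has rank 2, and its Smith normal form has invariant factors (1,1).

Now H_k = ker ∂_k / im ∂_{k+1}, so:

  H_0: rank C_0 − rank ∂_1 = 10 − 9 = 1, and the invariant factors of ∂_1 are all 1, so H_0 ≅ Z.
  H_1: rank ker ∂_1 − rank ∂_2 = (23 − 9) − 12 = 2, and the invariant factors of ∂_2 are all 1, so H_1 ≅ Z^2.
  H_2: rank ker ∂_2 − rank ∂_3 = (14 − 12) − 2 = 0, and the invariant factors of ∂_3 are all 1, so H_2 ≅ 0.
  H_3: rank ker ∂_3 − rank ∂_4 = (2 − 2) − 0 = 0, and there is no ∂_4, so H_3 ≅ 0.

Hence the Betti numbers are b_0 = 1, b_1 = 2, b_2 = 0, b_3 = 0.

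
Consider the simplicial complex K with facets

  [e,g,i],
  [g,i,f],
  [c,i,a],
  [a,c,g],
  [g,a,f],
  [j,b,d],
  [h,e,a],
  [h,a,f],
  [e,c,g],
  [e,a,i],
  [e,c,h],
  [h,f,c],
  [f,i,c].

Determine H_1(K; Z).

H_1 ≅ Z/2.

Fix the vertex order a < b < c < d < e < f < g < h < i < j and write every simplex with vertices in increasing order. Then dim K = 2 and the simplices of K are:

  0-simplices (10): a, b, c, d, e, f, g, h, i, j
  1-simplices (21): ac, ae, af, ag, ah, ai, bd, bj, ce, cf, cg, ch, ci, dj, eg, eh, ei, fg, fh, fi, gi
  2-simplices (13): acg, aci, aeh, aei, afg, afh, bdj, ceg, ceh, cfh, cfi, egi, fgi

so the chain groups are C_0 ≅ Z^10, C_1 ≅ Z^21, C_2 ≅ Z^13.

The boundary map ∂_1: C_1 → C_0 maps an edge to its endpoints' difference, ∂[p,q] = q − p.
The 10×21 boundary matrix has rank 8 and Smith normal form diag(1,1,1,1,1,1,1,1).

Boundary ∂_2: C_2 → C_1 maps a triangle to the signed sum of its edges. For instance
  ∂fgi = gi − fi + fg,
  ∂aci = ci − ai + ac.
The resulting 21×13 matrix has rank 13, and its Smith normal form has invariant factors (1,1,1,1,1,1,1,1,1,1,1,1,2).

Now H_k = ker ∂_k / im ∂_{k+1}, so:

  H_1: rank ker ∂_1 − rank ∂_2 = (21 − 8) − 13 = 0, and ∂_2 has invariant factor 2 > 1, so H_1 ≅ Z/2.

(K is a triangulation of the disjoint union of the 2-simplex and the real projective plane RP^2.)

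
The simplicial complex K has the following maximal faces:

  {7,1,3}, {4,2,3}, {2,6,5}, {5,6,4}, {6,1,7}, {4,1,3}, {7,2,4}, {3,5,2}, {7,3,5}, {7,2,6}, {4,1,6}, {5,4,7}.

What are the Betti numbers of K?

b_0 = 1, b_1 = 0, b_2 = 0.

Take the total order 1 < 2 < 3 < 4 < 5 < 6 < 7 on the vertex set. Then K (dimension 2) consists of the simplices:

  0-simplices (7): [1], [2], [3], [4], [5], [6], [7]
  1-simplices (18): [1,3], [1,4], [1,6], [1,7], [2,3], [2,4], [2,5], [2,6], [2,7], [3,4], [3,5], [3,7], [4,5], [4,6], [4,7], [5,6], [5,7], [6,7]
  2-simplices (12): [1,3,4], [1,3,7], [1,4,6], [1,6,7], [2,3,4], [2,3,5], [2,4,7], [2,5,6], [2,6,7], [3,5,7], [4,5,6], [4,5,7]

giving chain groups C_0 ≅ Z^7, C_1 ≅ Z^18, C_2 ≅ Z^12.

Boundary ∂_1: C_1 → C_0 sends each edge [p,q] (with p < q) to q − p.
The resulting 7×18 matrix has rank 6, and its Smith normal form has invariant factors (1,1,1,1,1,1).

Boundary ∂_2: C_2 → C_1 maps a triangle to the signed sum of its edges. For instance
  ∂[2,3,4] = [3,4] − [2,4] + [2,3],
  ∂[1,3,7] = [3,7] − [1,7] + [1,3].
The resulting 18×12 matrix has rank 12, and its Smith normal form has invariant factors (1,1,1,1,1,1,1,1,1,1,1,2).

Reading off H_k = ker ∂_k / im ∂_{k+1}:

  H_0: rank C_0 − rank ∂_1 = 7 − 6 = 1, and the invariant factors of ∂_1 are all 1, so H_0 ≅ Z.
  H_1: rank ker ∂_1 − rank ∂_2 = (18 − 6) − 12 = 0, and ∂_2 has invariant factor 2 > 1, so H_1 ≅ Z/2Z.
  H_2: rank ker ∂_2 − rank ∂_3 = (12 − 12) − 0 = 0, and there is no ∂_3, so H_2 ≅ 0.

(K is a triangulation of the real projective plane RP^2.)

Hence the Betti numbers are b_0 = 1, b_1 = 0, b_2 = 0.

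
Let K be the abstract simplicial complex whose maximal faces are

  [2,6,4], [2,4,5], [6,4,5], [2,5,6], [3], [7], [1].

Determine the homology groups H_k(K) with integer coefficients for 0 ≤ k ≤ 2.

H_0 = Z^4,  H_1 = 0,  H_2 = Z.

Fix the vertex order 1 < 2 < 3 < 4 < 5 < 6 < 7 and write every simplex with vertices in increasing order. Then dim K = 2 and the simplices of K are:

  0-simplices (7): [1], [2], [3], [4], [5], [6], [7]
  1-simplices (6): [2,4], [2,5], [2,6], [4,5], [4,6], [5,6]
  2-simplices (4): [2,4,5], [2,4,6], [2,5,6], [4,5,6]

Hence C_0 ≅ Z^7, C_1 ≅ Z^6, C_2 ≅ Z^4.

∂_1: C_1 → C_0 maps an edge to its endpoints' difference, ∂[p,q] = q − p. For instance
  ∂[2,5] = [5] − [2].
This gives a 7×6 integer matrix of rank 3; reducing to Smith normal form yields diagonal entries (1,1,1).

The boundary map ∂_2: C_2 → C_1 maps a triangle to the signed sum of its edges. For instance
  ∂[2,4,6] = [4,6] − [2,6] + [2,4],
  ∂[2,4,5] = [4,5] − [2,5] + [2,4].
As a 6×4 matrix over Z this has rank 3, with invariant factors (1,1,1).

Computing H_k = (kernel of ∂_k) / (image of ∂_{k+1}):

  H_0: rank C_0 − rank ∂_1 = 7 − 3 = 4, and the invariant factors of ∂_1 are all 1, so H_0 = Z^4.
  H_1: rank ker ∂_1 − rank ∂_2 = (6 − 3) − 3 = 0, and the invariant factors of ∂_2 are all 1, so H_1 = 0.
  H_2: rank ker ∂_2 − rank ∂_3 = (4 − 3) − 0 = 1, and there is no ∂_3, so H_2 = Z.

As a check, the Euler characteristic is 7 − 6 + 4 = 5, which agrees with 4 − 0 + 1 = 5.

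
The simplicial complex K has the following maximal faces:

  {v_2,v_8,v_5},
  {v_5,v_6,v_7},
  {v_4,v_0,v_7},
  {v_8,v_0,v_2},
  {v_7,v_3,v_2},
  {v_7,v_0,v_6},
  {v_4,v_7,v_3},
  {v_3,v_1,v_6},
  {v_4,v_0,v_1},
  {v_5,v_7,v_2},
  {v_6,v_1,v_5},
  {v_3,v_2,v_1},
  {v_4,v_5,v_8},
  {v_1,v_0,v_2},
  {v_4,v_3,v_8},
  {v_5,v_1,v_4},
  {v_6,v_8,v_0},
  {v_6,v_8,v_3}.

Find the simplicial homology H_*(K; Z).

H_0 = Z,  H_1 = Z^2,  H_2 = Z.

Take the total order v_0 < v_1 < v_2 < v_3 < v_4 < v_5 < v_6 < v_7 < v_8 on the vertex set. Then K (dimension 2) consists of the simplices:

  0-simplices (9): [v_0], [v_1], [v_2], [v_3], [v_4], [v_5], [v_6], [v_7], [v_8]
  1-simplices (27): (27 of them)
  2-simplices (18): (18 of them)

Hence C_0 ≅ Z^9, C_1 ≅ Z^27, C_2 ≅ Z^18.

∂_1: C_1 → C_0 sends each edge [p,q] (with p < q) to q − p.
The 9×27 boundary matrix has rank 8 and Smith normal form diag(1,1,1,1,1,1,1,1).

The boundary map ∂_2: C_2 → C_1 acts by ∂[p,q,r] = [q,r] − [p,r] + [p,q]. For instance
  ∂[v_1,v_4,v_5] = [v_4,v_5] − [v_1,v_5] + [v_1,v_4],
  ∂[v_0,v_1,v_4] = [v_1,v_4] − [v_0,v_4] + [v_0,v_1].
The resulting 27×18 matrix has rank 17, and its Smith normal form has invariant factors (1,1,1,1,1,1,1,1,1,1,1,1,1,1,1,1,1).

Computing H_k = (kernel of ∂_k) / (image of ∂_{k+1}):

  H_0: rank C_0 − rank ∂_1 = 9 − 8 = 1, and the invariant factors of ∂_1 are all 1, so H_0 = Z.
  H_1: rank ker ∂_1 − rank ∂_2 = (27 − 8) − 17 = 2, and the invariant factors of ∂_2 are all 1, so H_1 = Z^2.
  H_2: rank ker ∂_2 − rank ∂_3 = (18 − 17) − 0 = 1, and there is no ∂_3, so H_2 = Z.

As a check, the Euler characteristic is 9 − 27 + 18 = 0, which agrees with 1 − 2 + 1 = 0.
(K is a triangulation of the torus T^2.)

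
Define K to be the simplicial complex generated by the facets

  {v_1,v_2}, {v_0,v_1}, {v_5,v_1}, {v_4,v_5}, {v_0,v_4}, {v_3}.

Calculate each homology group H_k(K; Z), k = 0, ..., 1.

H_0 ≅ Z^2,  H_1 ≅ Z.

Take the total order v_0 < v_1 < v_2 < v_3 < v_4 < v_5 on the vertex set. Then K (dimension 1) consists of the simplices:

  0-simplices (6): [v_0], [v_1], [v_2], [v_3], [v_4], [v_5]
  1-simplices (5): [v_0,v_1], [v_0,v_4], [v_1,v_2], [v_1,v_5], [v_4,v_5]

giving chain groups C_0 ≅ Z^6, C_1 ≅ Z^5.

∂_1: C_1 → C_0 maps an edge to its endpoints' difference, ∂[p,q] = q − p.
The resulting 6×5 matrix has rank 4, and its Smith normal form has invariant factors (1,1,1,1).

Now H_k = ker ∂_k / im ∂_{k+1}, so:

  H_0: rank C_0 − rank ∂_1 = 6 − 4 = 2, and the invariant factors of ∂_1 are all 1, so H_0 ≅ Z^2.
  H_1: rank ker ∂_1 − rank ∂_2 = (5 − 4) − 0 = 1, and there is no ∂_2, so H_1 ≅ Z.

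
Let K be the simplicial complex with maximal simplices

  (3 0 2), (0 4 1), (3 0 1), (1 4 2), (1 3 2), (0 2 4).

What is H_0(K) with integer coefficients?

H_0 ≅ Z.

Take the total order 0 < 1 < 2 < 3 < 4 on the vertex set. Then K (dimension 2) consists of the simplices:

  0-simplices (5): [0], [1], [2], [3], [4]
  1-simplices (9): [0,1], [0,2], [0,3], [0,4], [1,2], [1,3], [1,4], [2,3], [2,4]
  2-simplices (6): [0,1,3], [0,1,4], [0,2,3], [0,2,4], [1,2,3], [1,2,4]

giving chain groups C_0 ≅ Z^5, C_1 ≅ Z^9, C_2 ≅ Z^6.

∂_1: C_1 → C_0 is given by ∂[p,q] = [q] − [p].
This gives a 5×9 integer matrix of rank 4; reducing to Smith normal form yields diagonal entries (1,1,1,1).

∂_2: C_2 → C_1 sends each 2-simplex [p,q,r] to [q,r] − [p,r] + [p,q]. For instance
  ∂[1,2,3] = [2,3] − [1,3] + [1,2],
  ∂[0,2,4] = [2,4] − [0,4] + [0,2].
The resulting 9×6 matrix has rank 5, and its Smith normal form has invariant factors (1,1,1,1,1).

From H_k ≅ ker(∂_k) / im(∂_{k+1}) we obtain:

  H_0: rank C_0 − rank ∂_1 = 5 − 4 = 1, and the invariant factors of ∂_1 are all 1, so H_0 = Z.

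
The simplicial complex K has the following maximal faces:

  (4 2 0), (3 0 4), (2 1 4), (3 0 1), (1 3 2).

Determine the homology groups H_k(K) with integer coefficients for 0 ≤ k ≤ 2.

K has 5 vertices, 10 edges, 5 triangles.
rank ∂_0 = 0, rank ∂_1 = 4 ⇒ b_0 = 5 − 0 − 4 = 1; all invariant factors of ∂_1 are 1 so no torsion. So H_0 ≅ Z.
rank ∂_1 = 4, rank ∂_2 = 5 ⇒ b_1 = 10 − 4 − 5 = 1; all invariant factors of ∂_2 are 1 so no torsion. So H_1 ≅ Z.
rank ∂_2 = 5, rank ∂_3 = 0 ⇒ b_2 = 5 − 5 − 0 = 0. So H_2 ≅ 0.

H_0 ≅ Z,  H_1 ≅ Z,  H_2 = 0.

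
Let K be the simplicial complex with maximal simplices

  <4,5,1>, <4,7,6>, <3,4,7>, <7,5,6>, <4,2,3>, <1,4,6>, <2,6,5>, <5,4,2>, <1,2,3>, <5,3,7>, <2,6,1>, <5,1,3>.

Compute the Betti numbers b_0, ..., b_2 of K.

b_0 = 1, b_1 = 0, b_2 = 0.

K has 7 vertices, 18 edges, 12 triangles.
rank ∂_0 = 0, rank ∂_1 = 6 ⇒ b_0 = 7 − 0 − 6 = 1; all invariant factors of ∂_1 are 1 so no torsion. So H_0 = Z.
rank ∂_1 = 6, rank ∂_2 = 12 ⇒ b_1 = 18 − 6 − 12 = 0; ∂_2 has invariant factor(s) [2] giving torsion. So H_1 = Z/2Z.
rank ∂_2 = 12, rank ∂_3 = 0 ⇒ b_2 = 12 − 12 − 0 = 0. So H_2 = 0.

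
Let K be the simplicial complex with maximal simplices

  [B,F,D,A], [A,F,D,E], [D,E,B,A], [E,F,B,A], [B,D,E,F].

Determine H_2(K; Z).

H_2 = 0.

Fix the vertex order A < B < D < E < F and write every simplex with vertices in increasing order. Then dim K = 3 and the simplices of K are:

  0-simplices (5): A, B, D, E, F
  1-simplices (10): AB, AD, AE, AF, BD, BE, BF, DE, DF, EF
  2-simplices (10): ABD, ABE, ABF, ADE, ADF, AEF, BDE, BDF, BEF, DEF
  3-simplices (5): ABDE, ABDF, ABEF, ADEF, BDEF

giving chain groups C_0 ≅ Z^5, C_1 ≅ Z^10, C_2 ≅ Z^10, C_3 ≅ Z^5.

Boundary ∂_1: C_1 → C_0 sends each edge [p,q] (with p < q) to q − p. For instance
  ∂AD = D − A.
This gives a 5×10 integer matrix of rank 4; reducing to Smith normal form yields diagonal entries (1,1,1,1).

Boundary ∂_2: C_2 → C_1 maps a triangle to the signed sum of its edges. For instance
  ∂BDF = DF − BF + BD,
  ∂AEF = EF − AF + AE.
This gives a 10×10 integer matrix of rank 6; reducing to Smith normal form yields diagonal entries (1,1,1,1,1,1).

Boundary ∂_3: C_3 → C_2 sends each 3-simplex σ to the alternating sum Σ_i (−1)^i (σ with its i-th vertex removed). For instance
  ∂ABDE = BDE − ADE + ABE − ABD,
  ∂ABDF = BDF − ADF + ABF − ABD.
As a 10×5 matrix over Z this has rank 4, with invariant factors (1,1,1,1).

Computing H_k = (kernel of ∂_k) / (image of ∂_{k+1}):

  H_2: rank ker ∂_2 − rank ∂_3 = (10 − 6) − 4 = 0, and the invariant factors of ∂_3 are all 1, so H_2 = 0.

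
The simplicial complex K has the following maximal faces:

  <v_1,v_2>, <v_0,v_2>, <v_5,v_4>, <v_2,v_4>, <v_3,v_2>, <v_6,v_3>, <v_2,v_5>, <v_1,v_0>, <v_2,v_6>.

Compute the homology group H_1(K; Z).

We work with the vertex ordering v_0 < v_1 < v_2 < v_3 < v_4 < v_5 < v_6. The simplices of K, each written with vertices in increasing order, are:

  0-simplices (7): [v_0], [v_1], [v_2], [v_3], [v_4], [v_5], [v_6]
  1-simplices (9): [v_0,v_1], [v_0,v_2], [v_1,v_2], [v_2,v_3], [v_2,v_4], [v_2,v_5], [v_2,v_6], [v_3,v_6], [v_4,v_5]

Hence C_0 ≅ Z^7, C_1 ≅ Z^9.

∂_1: C_1 → C_0 is given by ∂[p,q] = [q] − [p]. For instance
  ∂[v_2,v_4] = [v_4] − [v_2].
This gives a 7×9 integer matrix of rank 6; reducing to Smith normal form yields diagonal entries (1,1,1,1,1,1).

Computing H_k = (kernel of ∂_k) / (image of ∂_{k+1}):

  H_1: rank ker ∂_1 − rank ∂_2 = (9 − 6) − 0 = 3, and there is no ∂_2, so H_1 = Z^3.

H_1 = Z^3.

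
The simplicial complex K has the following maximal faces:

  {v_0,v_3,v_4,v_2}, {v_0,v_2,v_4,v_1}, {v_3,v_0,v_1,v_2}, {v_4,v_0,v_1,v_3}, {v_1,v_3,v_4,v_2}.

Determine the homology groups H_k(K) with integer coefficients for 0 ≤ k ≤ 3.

H_0 = Z,  H_1 = 0,  H_2 = 0,  H_3 = Z.

We work with the vertex ordering v_0 < v_1 < v_2 < v_3 < v_4. The simplices of K, each written with vertices in increasing order, are:

  0-simplices (5): [v_0], [v_1], [v_2], [v_3], [v_4]
  1-simplices (10): [v_0,v_1], [v_0,v_2], [v_0,v_3], [v_0,v_4], [v_1,v_2], [v_1,v_3], [v_1,v_4], [v_2,v_3], [v_2,v_4], [v_3,v_4]
  2-simplices (10): [v_0,v_1,v_2], [v_0,v_1,v_3], [v_0,v_1,v_4], [v_0,v_2,v_3], [v_0,v_2,v_4], [v_0,v_3,v_4], [v_1,v_2,v_3], [v_1,v_2,v_4], [v_1,v_3,v_4], [v_2,v_3,v_4]
  3-simplices (5): [v_0,v_1,v_2,v_3], [v_0,v_1,v_2,v_4], [v_0,v_1,v_3,v_4], [v_0,v_2,v_3,v_4], [v_1,v_2,v_3,v_4]

so the chain groups are C_0 ≅ Z^5, C_1 ≅ Z^10, C_2 ≅ Z^10, C_3 ≅ Z^5.

Boundary ∂_1: C_1 → C_0 sends each edge [p,q] (with p < q) to q − p. For instance
  ∂[v_0,v_3] = [v_3] − [v_0].
As a 5×10 matrix over Z this has rank 4, with invariant factors (1,1,1,1).

∂_2: C_2 → C_1 acts by ∂[p,q,r] = [q,r] − [p,r] + [p,q]. For instance
  ∂[v_0,v_1,v_2] = [v_1,v_2] − [v_0,v_2] + [v_0,v_1],
  ∂[v_0,v_1,v_3] = [v_1,v_3] − [v_0,v_3] + [v_0,v_1].
The 10×10 boundary matrix has rank 6 and Smith normal form diag(1,1,1,1,1,1).

∂_3: C_3 → C_2 sends each 3-simplex σ to the alternating sum Σ_i (−1)^i (σ with its i-th vertex removed). For instance
  ∂[v_0,v_1,v_3,v_4] = [v_1,v_3,v_4] − [v_0,v_3,v_4] + [v_0,v_1,v_4] − [v_0,v_1,v_3],
  ∂[v_1,v_2,v_3,v_4] = [v_2,v_3,v_4] − [v_1,v_3,v_4] + [v_1,v_2,v_4] − [v_1,v_2,v_3].
As a 10×5 matrix over Z this has rank 4, with invariant factors (1,1,1,1).

From H_k ≅ ker(∂_k) / im(∂_{k+1}) we obtain:

  H_0: rank C_0 − rank ∂_1 = 5 − 4 = 1, and the invariant factors of ∂_1 are all 1, so H_0 ≅ Z.
  H_1: rank ker ∂_1 − rank ∂_2 = (10 − 4) − 6 = 0, and the invariant factors of ∂_2 are all 1, so H_1 ≅ 0.
  H_2: rank ker ∂_2 − rank ∂_3 = (10 − 6) − 4 = 0, and the invariant factors of ∂_3 are all 1, so H_2 ≅ 0.
  H_3: rank ker ∂_3 − rank ∂_4 = (5 − 4) − 0 = 1, and there is no ∂_4, so H_3 ≅ Z.

As a check, the Euler characteristic is 5 − 10 + 10 − 5 = 0, which agrees with 1 − 0 + 0 − 1 = 0.
(K is a triangulation of the 3-sphere S^3.)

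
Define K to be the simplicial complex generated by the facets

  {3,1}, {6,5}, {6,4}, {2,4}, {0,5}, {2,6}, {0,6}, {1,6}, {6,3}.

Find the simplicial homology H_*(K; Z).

We work with the vertex ordering 0 < 1 < 2 < 3 < 4 < 5 < 6. The simplices of K, each written with vertices in increasing order, are:

  0-simplices (7): [0], [1], [2], [3], [4], [5], [6]
  1-simplices (9): [0,5], [0,6], [1,3], [1,6], [2,4], [2,6], [3,6], [4,6], [5,6]

Hence C_0 ≅ Z^7, C_1 ≅ Z^9.

∂_1: C_1 → C_0 sends each edge [p,q] (with p < q) to q − p.
This gives a 7×9 integer matrix of rank 6; reducing to Smith normal form yields diagonal entries (1,1,1,1,1,1).

From H_k ≅ ker(∂_k) / im(∂_{k+1}) we obtain:

  H_0: rank C_0 − rank ∂_1 = 7 − 6 = 1, and the invariant factors of ∂_1 are all 1, so H_0 ≅ Z.
  H_1: rank ker ∂_1 − rank ∂_2 = (9 − 6) − 0 = 3, and there is no ∂_2, so H_1 ≅ Z^3.

As a check, the Euler characteristic is 7 − 9 = -2, which agrees with 1 − 3 = -2.
(K is a triangulation of a wedge of 3 circles.)

H_0 ≅ Z,  H_1 ≅ Z^3.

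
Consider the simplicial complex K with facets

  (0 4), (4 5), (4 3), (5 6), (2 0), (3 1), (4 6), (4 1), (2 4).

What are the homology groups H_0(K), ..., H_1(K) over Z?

H_0 = Z,  H_1 = Z^3.

Order the vertices as 0 < 1 < 2 < 3 < 4 < 5 < 6. Listing each simplex with vertices in this order, K has dimension 1 with simplices:

  0-simplices (7): [0], [1], [2], [3], [4], [5], [6]
  1-simplices (9): [0,2], [0,4], [1,3], [1,4], [2,4], [3,4], [4,5], [4,6], [5,6]

so the chain groups are C_0 ≅ Z^7, C_1 ≅ Z^9.

The boundary map ∂_1: C_1 → C_0 is given by ∂[p,q] = [q] − [p]. For instance
  ∂[3,4] = [4] − [3].
As a 7×9 matrix over Z this has rank 6, with invariant factors (1,1,1,1,1,1).

Computing H_k = (kernel of ∂_k) / (image of ∂_{k+1}):

  H_0: rank C_0 − rank ∂_1 = 7 − 6 = 1, and the invariant factors of ∂_1 are all 1, so H_0 ≅ Z.
  H_1: rank ker ∂_1 − rank ∂_2 = (9 − 6) − 0 = 3, and there is no ∂_2, so H_1 ≅ Z^3.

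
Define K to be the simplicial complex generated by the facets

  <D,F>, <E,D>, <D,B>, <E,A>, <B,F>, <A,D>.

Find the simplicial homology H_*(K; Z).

H_0 ≅ Z,  H_1 ≅ Z^2.

We work with the vertex ordering A < B < D < E < F. The simplices of K, each written with vertices in increasing order, are:

  0-simplices (5): A, B, D, E, F
  1-simplices (6): AD, AE, BD, BF, DE, DF

Hence C_0 ≅ Z^5, C_1 ≅ Z^6.

∂_1: C_1 → C_0 sends each edge [p,q] (with p < q) to q − p. For instance
  ∂AD = D − A.
This gives a 5×6 integer matrix of rank 4; reducing to Smith normal form yields diagonal entries (1,1,1,1).

Reading off H_k = ker ∂_k / im ∂_{k+1}:

  H_0: rank C_0 − rank ∂_1 = 5 − 4 = 1, and the invariant factors of ∂_1 are all 1, so H_0 ≅ Z.
  H_1: rank ker ∂_1 − rank ∂_2 = (6 − 4) − 0 = 2, and there is no ∂_2, so H_1 ≅ Z^2.

As a check, the Euler characteristic is 5 − 6 = -1, which agrees with 1 − 2 = -1.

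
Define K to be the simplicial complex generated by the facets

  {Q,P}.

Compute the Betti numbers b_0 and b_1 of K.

b_0 = 1, b_1 = 0.

We work with the vertex ordering P < Q. The simplices of K, each written with vertices in increasing order, are:

  0-simplices (2): P, Q
  1-simplices (1): PQ

giving chain groups C_0 ≅ Z^2, C_1 ≅ Z^1.

∂_1: C_1 → C_0 maps an edge to its endpoints' difference, ∂[p,q] = q − p. For instance
  ∂PQ = Q − P.
The 2×1 boundary matrix has rank 1 and Smith normal form diag(1).

From H_k ≅ ker(∂_k) / im(∂_{k+1}) we obtain:

  H_0: rank C_0 − rank ∂_1 = 2 − 1 = 1, and the invariant factors of ∂_1 are all 1, so H_0 = Z.
  H_1: rank ker ∂_1 − rank ∂_2 = (1 − 1) − 0 = 0, and there is no ∂_2, so H_1 = 0.

As a check, the Euler characteristic is 2 − 1 = 1, which agrees with 1 − 0 = 1.

Hence the Betti numbers are b_0 = 1, b_1 = 0.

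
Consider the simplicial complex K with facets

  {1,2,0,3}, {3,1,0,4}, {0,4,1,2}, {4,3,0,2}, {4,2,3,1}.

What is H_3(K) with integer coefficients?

Order the vertices as 0 < 1 < 2 < 3 < 4. Listing each simplex with vertices in this order, K has dimension 3 with simplices:

  0-simplices (5): [0], [1], [2], [3], [4]
  1-simplices (10): [0,1], [0,2], [0,3], [0,4], [1,2], [1,3], [1,4], [2,3], [2,4], [3,4]
  2-simplices (10): [0,1,2], [0,1,3], [0,1,4], [0,2,3], [0,2,4], [0,3,4], [1,2,3], [1,2,4], [1,3,4], [2,3,4]
  3-simplices (5): [0,1,2,3], [0,1,2,4], [0,1,3,4], [0,2,3,4], [1,2,3,4]

so the chain groups are C_0 ≅ Z^5, C_1 ≅ Z^10, C_2 ≅ Z^10, C_3 ≅ Z^5.

The boundary map ∂_1: C_1 → C_0 is given by ∂[p,q] = [q] − [p].
The 5×10 boundary matrix has rank 4 and Smith normal form diag(1,1,1,1).

The boundary map ∂_2: C_2 → C_1 sends each 2-simplex [p,q,r] to [q,r] − [p,r] + [p,q]. For instance
  ∂[0,1,4] = [1,4] − [0,4] + [0,1],
  ∂[0,2,3] = [2,3] − [0,3] + [0,2].
The resulting 10×10 matrix has rank 6, and its Smith normal form has invariant factors (1,1,1,1,1,1).

Boundary ∂_3: C_3 → C_2 sends each 3-simplex σ to the alternating sum Σ_i (−1)^i (σ with its i-th vertex removed). For instance
  ∂[0,1,2,4] = [1,2,4] − [0,2,4] + [0,1,4] − [0,1,2],
  ∂[0,2,3,4] = [2,3,4] − [0,3,4] + [0,2,4] − [0,2,3].
The resulting 10×5 matrix has rank 4, and its Smith normal form has invariant factors (1,1,1,1).

Reading off H_k = ker ∂_k / im ∂_{k+1}:

  H_3: rank ker ∂_3 − rank ∂_4 = (5 − 4) − 0 = 1, and there is no ∂_4, so H_3 ≅ Z.

H_3 = Z.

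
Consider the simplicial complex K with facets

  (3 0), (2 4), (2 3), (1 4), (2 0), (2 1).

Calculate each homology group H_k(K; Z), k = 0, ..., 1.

We work with the vertex ordering 0 < 1 < 2 < 3 < 4. The simplices of K, each written with vertices in increasing order, are:

  0-simplices (5): [0], [1], [2], [3], [4]
  1-simplices (6): [0,2], [0,3], [1,2], [1,4], [2,3], [2,4]

giving chain groups C_0 ≅ Z^5, C_1 ≅ Z^6.

Boundary ∂_1: C_1 → C_0 maps an edge to its endpoints' difference, ∂[p,q] = q − p.
The 5×6 boundary matrix has rank 4 and Smith normal form diag(1,1,1,1).

Now H_k = ker ∂_k / im ∂_{k+1}, so:

  H_0: rank C_0 − rank ∂_1 = 5 − 4 = 1, and the invariant factors of ∂_1 are all 1, so H_0 = Z.
  H_1: rank ker ∂_1 − rank ∂_2 = (6 − 4) − 0 = 2, and there is no ∂_2, so H_1 = Z^2.

H_0 = Z,  H_1 = Z^2.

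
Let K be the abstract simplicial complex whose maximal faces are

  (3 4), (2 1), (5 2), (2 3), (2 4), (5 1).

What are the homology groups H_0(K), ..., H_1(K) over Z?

We work with the vertex ordering 1 < 2 < 3 < 4 < 5. The simplices of K, each written with vertices in increasing order, are:

  0-simplices (5): [1], [2], [3], [4], [5]
  1-simplices (6): [1,2], [1,5], [2,3], [2,4], [2,5], [3,4]

so the chain groups are C_0 ≅ Z^5, C_1 ≅ Z^6.

∂_1: C_1 → C_0 sends each edge [p,q] (with p < q) to q − p.
The 5×6 boundary matrix has rank 4 and Smith normal form diag(1,1,1,1).

Reading off H_k = ker ∂_k / im ∂_{k+1}:

  H_0: rank C_0 − rank ∂_1 = 5 − 4 = 1, and the invariant factors of ∂_1 are all 1, so H_0 = Z.
  H_1: rank ker ∂_1 − rank ∂_2 = (6 − 4) − 0 = 2, and there is no ∂_2, so H_1 = Z^2.

As a check, the Euler characteristic is 5 − 6 = -1, which agrees with 1 − 2 = -1.
(K is a triangulation of a wedge of 2 circles.)

H_0 = Z,  H_1 = Z^2.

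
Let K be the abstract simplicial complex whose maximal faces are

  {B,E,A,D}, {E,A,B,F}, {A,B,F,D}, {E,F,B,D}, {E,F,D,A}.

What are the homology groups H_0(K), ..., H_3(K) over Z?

H_0 ≅ Z,  H_1 = 0,  H_2 = 0,  H_3 ≅ Z.

K has 5 vertices, 10 edges, 10 triangles, 5 3-simplices.
rank ∂_0 = 0, rank ∂_1 = 4 ⇒ b_0 = 5 − 0 − 4 = 1; all invariant factors of ∂_1 are 1 so no torsion. So H_0 ≅ Z.
rank ∂_1 = 4, rank ∂_2 = 6 ⇒ b_1 = 10 − 4 − 6 = 0; all invariant factors of ∂_2 are 1 so no torsion. So H_1 ≅ 0.
rank ∂_2 = 6, rank ∂_3 = 4 ⇒ b_2 = 10 − 6 − 4 = 0; all invariant factors of ∂_3 are 1 so no torsion. So H_2 ≅ 0.
rank ∂_3 = 4, rank ∂_4 = 0 ⇒ b_3 = 5 − 4 − 0 = 1. So H_3 ≅ Z.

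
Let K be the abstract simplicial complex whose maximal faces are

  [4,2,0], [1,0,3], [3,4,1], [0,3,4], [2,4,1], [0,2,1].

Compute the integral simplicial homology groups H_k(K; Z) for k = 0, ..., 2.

H_0 = Z,  H_1 = 0,  H_2 = Z.

We work with the vertex ordering 0 < 1 < 2 < 3 < 4. The simplices of K, each written with vertices in increasing order, are:

  0-simplices (5): [0], [1], [2], [3], [4]
  1-simplices (9): [0,1], [0,2], [0,3], [0,4], [1,2], [1,3], [1,4], [2,4], [3,4]
  2-simplices (6): [0,1,2], [0,1,3], [0,2,4], [0,3,4], [1,2,4], [1,3,4]

giving chain groups C_0 ≅ Z^5, C_1 ≅ Z^9, C_2 ≅ Z^6.

The boundary map ∂_1: C_1 → C_0 sends each edge [p,q] (with p < q) to q − p.
As a 5×9 matrix over Z this has rank 4, with invariant factors (1,1,1,1).

The boundary map ∂_2: C_2 → C_1 maps a triangle to the signed sum of its edges. For instance
  ∂[0,2,4] = [2,4] − [0,4] + [0,2],
  ∂[1,3,4] = [3,4] − [1,4] + [1,3].
The 9×6 boundary matrix has rank 5 and Smith normal form diag(1,1,1,1,1).

Computing H_k = (kernel of ∂_k) / (image of ∂_{k+1}):

  H_0: rank C_0 − rank ∂_1 = 5 − 4 = 1, and the invariant factors of ∂_1 are all 1, so H_0 ≅ Z.
  H_1: rank ker ∂_1 − rank ∂_2 = (9 − 4) − 5 = 0, and the invariant factors of ∂_2 are all 1, so H_1 ≅ 0.
  H_2: rank ker ∂_2 − rank ∂_3 = (6 − 5) − 0 = 1, and there is no ∂_3, so H_2 ≅ Z.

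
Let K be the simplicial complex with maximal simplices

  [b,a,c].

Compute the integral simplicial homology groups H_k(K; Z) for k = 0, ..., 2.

K has 3 vertices, 3 edges, 1 triangle.
rank ∂_0 = 0, rank ∂_1 = 2 ⇒ b_0 = 3 − 0 − 2 = 1; all invariant factors of ∂_1 are 1 so no torsion. So H_0 = Z.
rank ∂_1 = 2, rank ∂_2 = 1 ⇒ b_1 = 3 − 2 − 1 = 0; all invariant factors of ∂_2 are 1 so no torsion. So H_1 = 0.
rank ∂_2 = 1, rank ∂_3 = 0 ⇒ b_2 = 1 − 1 − 0 = 0. So H_2 = 0.

H_0 ≅ Z,  H_1 = 0,  H_2 = 0.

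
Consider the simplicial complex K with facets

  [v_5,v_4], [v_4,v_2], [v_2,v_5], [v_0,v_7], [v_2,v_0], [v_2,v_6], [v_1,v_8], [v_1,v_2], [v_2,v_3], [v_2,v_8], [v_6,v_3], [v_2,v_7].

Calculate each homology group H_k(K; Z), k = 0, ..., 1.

Take the total order v_0 < v_1 < v_2 < v_3 < v_4 < v_5 < v_6 < v_7 < v_8 on the vertex set. Then K (dimension 1) consists of the simplices:

  0-simplices (9): [v_0], [v_1], [v_2], [v_3], [v_4], [v_5], [v_6], [v_7], [v_8]
  1-simplices (12): [v_0,v_2], [v_0,v_7], [v_1,v_2], [v_1,v_8], [v_2,v_3], [v_2,v_4], [v_2,v_5], [v_2,v_6], [v_2,v_7], [v_2,v_8], [v_3,v_6], [v_4,v_5]

Hence C_0 ≅ Z^9, C_1 ≅ Z^12.

∂_1: C_1 → C_0 maps an edge to its endpoints' difference, ∂[p,q] = q − p.
As a 9×12 matrix over Z this has rank 8, with invariant factors (1,1,1,1,1,1,1,1).

From H_k ≅ ker(∂_k) / im(∂_{k+1}) we obtain:

  H_0: rank C_0 − rank ∂_1 = 9 − 8 = 1, and the invariant factors of ∂_1 are all 1, so H_0 = Z.
  H_1: rank ker ∂_1 − rank ∂_2 = (12 − 8) − 0 = 4, and there is no ∂_2, so H_1 = Z^4.

As a check, the Euler characteristic is 9 − 12 = -3, which agrees with 1 − 4 = -3.

H_0 ≅ Z,  H_1 ≅ Z^4.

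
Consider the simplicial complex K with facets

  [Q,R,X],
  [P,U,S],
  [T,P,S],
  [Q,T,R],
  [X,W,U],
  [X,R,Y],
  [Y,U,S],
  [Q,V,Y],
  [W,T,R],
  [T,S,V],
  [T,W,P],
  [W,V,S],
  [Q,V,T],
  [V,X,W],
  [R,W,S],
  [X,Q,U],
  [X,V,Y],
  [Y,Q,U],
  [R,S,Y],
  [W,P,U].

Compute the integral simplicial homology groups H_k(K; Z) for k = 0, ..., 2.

Order the vertices as P < Q < R < S < T < U < V < W < X < Y. Listing each simplex with vertices in this order, K has dimension 2 with simplices:

  0-simplices (10): P, Q, R, S, T, U, V, W, X, Y
  1-simplices (30): PS, PT, PU, PW, QR, QT, QU, QV, QX, QY, RS, RT, RW, RX, RY, ST, SU, SV, SW, SY, TV, TW, UW, UX, UY, VW, VX, VY, WX, XY
  2-simplices (20): PST, PSU, PTW, PUW, QRT, QRX, QTV, QUX, QUY, QVY, RSW, RSY, RTW, RXY, STV, SUY, SVW, UWX, VWX, VXY

giving chain groups C_0 ≅ Z^10, C_1 ≅ Z^30, C_2 ≅ Z^20.

The boundary map ∂_1: C_1 → C_0 sends each edge [p,q] (with p < q) to q − p. For instance
  ∂VY = Y − V.
The 10×30 boundary matrix has rank 9 and Smith normal form diag(1,1,1,1,1,1,1,1,1).

∂_2: C_2 → C_1 maps a triangle to the signed sum of its edges. For instance
  ∂QTV = TV − QV + QT,
  ∂SVW = VW − SW + SV.
This gives a 30×20 integer matrix of rank 20; reducing to Smith normal form yields diagonal entries (1,1,1,1,1,1,1,1,1,1,1,1,1,1,1,1,1,1,1,2).

Reading off H_k = ker ∂_k / im ∂_{k+1}:

  H_0: rank C_0 − rank ∂_1 = 10 − 9 = 1, and the invariant factors of ∂_1 are all 1, so H_0 = Z.
  H_1: rank ker ∂_1 − rank ∂_2 = (30 − 9) − 20 = 1, and ∂_2 has invariant factor 2 > 1, so H_1 = Z ⊕ Z/2.
  H_2: rank ker ∂_2 − rank ∂_3 = (20 − 20) − 0 = 0, and there is no ∂_3, so H_2 = 0.

H_0 = Z,  H_1 = Z ⊕ Z/2,  H_2 = 0.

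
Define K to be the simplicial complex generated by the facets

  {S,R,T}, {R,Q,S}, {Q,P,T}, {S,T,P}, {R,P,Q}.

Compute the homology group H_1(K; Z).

K has 5 vertices, 10 edges, 5 triangles.
rank ∂_1 = 4, rank ∂_2 = 5 ⇒ b_1 = 10 − 4 − 5 = 1; all invariant factors of ∂_2 are 1 so no torsion. So H_1 ≅ Z.

H_1 = Z.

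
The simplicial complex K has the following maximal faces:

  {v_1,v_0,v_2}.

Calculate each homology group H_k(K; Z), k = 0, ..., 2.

Take the total order v_0 < v_1 < v_2 on the vertex set. Then K (dimension 2) consists of the simplices:

  0-simplices (3): [v_0], [v_1], [v_2]
  1-simplices (3): [v_0,v_1], [v_0,v_2], [v_1,v_2]
  2-simplices (1): [v_0,v_1,v_2]

giving chain groups C_0 ≅ Z^3, C_1 ≅ Z^3, C_2 ≅ Z^1.

∂_1: C_1 → C_0 is given by ∂[p,q] = [q] − [p]. For instance
  ∂[v_0,v_2] = [v_2] − [v_0].
This gives a 3×3 integer matrix of rank 2; reducing to Smith normal form yields diagonal entries (1,1).

∂_2: C_2 → C_1 sends each 2-simplex [p,q,r] to [q,r] − [p,r] + [p,q]. For instance
  ∂[v_0,v_1,v_2] = [v_1,v_2] − [v_0,v_2] + [v_0,v_1].
As a 3×1 matrix over Z this has rank 1, with invariant factors (1).

From H_k ≅ ker(∂_k) / im(∂_{k+1}) we obtain:

  H_0: rank C_0 − rank ∂_1 = 3 − 2 = 1, and the invariant factors of ∂_1 are all 1, so H_0 ≅ Z.
  H_1: rank ker ∂_1 − rank ∂_2 = (3 − 2) − 1 = 0, and the invariant factors of ∂_2 are all 1, so H_1 ≅ 0.
  H_2: rank ker ∂_2 − rank ∂_3 = (1 − 1) − 0 = 0, and there is no ∂_3, so H_2 ≅ 0.

(K is a triangulation of the 2-simplex.)

H_0 ≅ Z,  H_1 = 0,  H_2 = 0.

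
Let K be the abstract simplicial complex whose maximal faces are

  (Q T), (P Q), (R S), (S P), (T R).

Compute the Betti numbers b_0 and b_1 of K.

b_0 = 1, b_1 = 1.

We work with the vertex ordering P < Q < R < S < T. The simplices of K, each written with vertices in increasing order, are:

  0-simplices (5): P, Q, R, S, T
  1-simplices (5): PQ, PS, QT, RS, RT

giving chain groups C_0 ≅ Z^5, C_1 ≅ Z^5.

The boundary map ∂_1: C_1 → C_0 is given by ∂[p,q] = [q] − [p]. For instance
  ∂RT = T − R.
The resulting 5×5 matrix has rank 4, and its Smith normal form has invariant factors (1,1,1,1).

Now H_k = ker ∂_k / im ∂_{k+1}, so:

  H_0: rank C_0 − rank ∂_1 = 5 − 4 = 1, and the invariant factors of ∂_1 are all 1, so H_0 ≅ Z.
  H_1: rank ker ∂_1 − rank ∂_2 = (5 − 4) − 0 = 1, and there is no ∂_2, so H_1 ≅ Z.

(K is a triangulation of the circle S^1.)

Hence the Betti numbers are b_0 = 1, b_1 = 1.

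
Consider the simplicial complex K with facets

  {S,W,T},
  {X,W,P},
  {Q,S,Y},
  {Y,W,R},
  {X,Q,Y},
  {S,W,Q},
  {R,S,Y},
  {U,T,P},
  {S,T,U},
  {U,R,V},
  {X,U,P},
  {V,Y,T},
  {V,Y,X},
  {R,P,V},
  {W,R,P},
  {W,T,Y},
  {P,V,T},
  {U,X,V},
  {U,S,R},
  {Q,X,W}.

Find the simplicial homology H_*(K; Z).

Fix the vertex order P < Q < R < S < T < U < V < W < X < Y and write every simplex with vertices in increasing order. Then dim K = 2 and the simplices of K are:

  0-simplices (10): P, Q, R, S, T, U, V, W, X, Y
  1-simplices (30): PR, PT, PU, PV, PW, PX, QS, QW, QX, QY, RS, RU, RV, RW, RY, ST, SU, SW, SY, TU, TV, TW, TY, UV, UX, VX, VY, WX, WY, XY
  2-simplices (20): PRV, PRW, PTU, PTV, PUX, PWX, QSW, QSY, QWX, QXY, RSU, RSY, RUV, RWY, STU, STW, TVY, TWY, UVX, VXY

giving chain groups C_0 ≅ Z^10, C_1 ≅ Z^30, C_2 ≅ Z^20.

∂_1: C_1 → C_0 maps an edge to its endpoints' difference, ∂[p,q] = q − p. For instance
  ∂RW = W − R.
As a 10×30 matrix over Z this has rank 9, with invariant factors (1,1,1,1,1,1,1,1,1).

∂_2: C_2 → C_1 sends each 2-simplex [p,q,r] to [q,r] − [p,r] + [p,q]. For instance
  ∂PWX = WX − PX + PW,
  ∂QSY = SY − QY + QS.
This gives a 30×20 integer matrix of rank 20; reducing to Smith normal form yields diagonal entries (1,1,1,1,1,1,1,1,1,1,1,1,1,1,1,1,1,1,1,2).

Reading off H_k = ker ∂_k / im ∂_{k+1}:

  H_0: rank C_0 − rank ∂_1 = 10 − 9 = 1, and the invariant factors of ∂_1 are all 1, so H_0 ≅ Z.
  H_1: rank ker ∂_1 − rank ∂_2 = (30 − 9) − 20 = 1, and ∂_2 has invariant factor 2 > 1, so H_1 ≅ Z ⊕ Z/2.
  H_2: rank ker ∂_2 − rank ∂_3 = (20 − 20) − 0 = 0, and there is no ∂_3, so H_2 ≅ 0.

As a check, the Euler characteristic is 10 − 30 + 20 = 0, which agrees with 1 − 1 + 0 = 0.

H_0 = Z,  H_1 = Z ⊕ Z/2,  H_2 = 0.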